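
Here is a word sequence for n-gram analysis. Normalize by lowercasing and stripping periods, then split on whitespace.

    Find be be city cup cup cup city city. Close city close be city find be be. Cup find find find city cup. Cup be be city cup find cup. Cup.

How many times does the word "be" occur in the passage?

Scanning the 31 tokens for "be":
  position 2: be
  position 3: be
  position 13: be
  position 16: be
  position 17: be
  position 25: be
  position 26: be

7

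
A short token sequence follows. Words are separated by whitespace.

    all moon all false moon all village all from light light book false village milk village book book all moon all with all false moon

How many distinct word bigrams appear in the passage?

25 tokens → 24 bigram windows in total.
Repeated bigrams (each contributes count−1 duplicates):
  moon all: 3
  all false: 2
  all moon: 2
  false moon: 2
5 duplicate windows → 24 − 5 = 19 distinct.

19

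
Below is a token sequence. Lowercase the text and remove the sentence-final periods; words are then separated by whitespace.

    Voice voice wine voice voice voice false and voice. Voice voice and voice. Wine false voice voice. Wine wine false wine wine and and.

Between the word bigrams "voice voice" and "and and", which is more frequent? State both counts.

"voice voice" (6 vs 1)

"voice voice": 6 occurrences
"and and": 1 occurrence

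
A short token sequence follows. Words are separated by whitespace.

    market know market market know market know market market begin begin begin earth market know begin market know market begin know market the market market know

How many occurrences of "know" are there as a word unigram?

Scanning the 26 tokens for "know":
  position 2: know
  position 5: know
  position 7: know
  position 15: know
  position 18: know
  position 21: know
  position 26: know

7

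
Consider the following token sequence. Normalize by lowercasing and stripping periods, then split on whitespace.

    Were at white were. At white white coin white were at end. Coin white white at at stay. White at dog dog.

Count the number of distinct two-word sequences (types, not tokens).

22 tokens → 21 bigram windows in total.
Repeated bigrams (each contributes count−1 duplicates):
  were at: 3
  at white: 2
  coin white: 2
  white at: 2
  white were: 2
  white white: 2
7 duplicate windows → 21 − 7 = 14 distinct.

14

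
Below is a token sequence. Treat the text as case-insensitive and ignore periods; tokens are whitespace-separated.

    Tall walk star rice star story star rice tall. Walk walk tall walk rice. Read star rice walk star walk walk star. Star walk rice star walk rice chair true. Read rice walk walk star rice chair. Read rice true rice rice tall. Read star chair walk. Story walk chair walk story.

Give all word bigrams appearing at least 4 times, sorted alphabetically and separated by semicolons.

Bigram counts meeting the condition (at least 4 times):
  star rice: 4
  walk star: 4

star rice; walk star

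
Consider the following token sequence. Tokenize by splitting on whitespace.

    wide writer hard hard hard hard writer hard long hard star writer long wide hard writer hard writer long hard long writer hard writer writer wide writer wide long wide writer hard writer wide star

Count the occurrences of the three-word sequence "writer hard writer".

Scanning the 33 overlapping trigram windows for "writer hard writer":
  position 16–18: writer hard writer
  position 22–24: writer hard writer
  position 31–33: writer hard writer

3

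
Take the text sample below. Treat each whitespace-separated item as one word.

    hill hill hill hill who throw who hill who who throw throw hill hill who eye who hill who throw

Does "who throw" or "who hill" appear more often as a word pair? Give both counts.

"who throw": 3 occurrences
"who hill": 2 occurrences

"who throw" (3 vs 2)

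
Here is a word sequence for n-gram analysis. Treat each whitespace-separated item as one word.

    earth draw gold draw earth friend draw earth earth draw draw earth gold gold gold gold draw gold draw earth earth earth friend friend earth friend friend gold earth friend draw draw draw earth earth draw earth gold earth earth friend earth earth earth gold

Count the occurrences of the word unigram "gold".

Scanning the 45 tokens for "gold":
  position 3: gold
  position 13: gold
  position 14: gold
  position 15: gold
  position 16: gold
  position 18: gold
  position 28: gold
  position 38: gold
  position 45: gold

9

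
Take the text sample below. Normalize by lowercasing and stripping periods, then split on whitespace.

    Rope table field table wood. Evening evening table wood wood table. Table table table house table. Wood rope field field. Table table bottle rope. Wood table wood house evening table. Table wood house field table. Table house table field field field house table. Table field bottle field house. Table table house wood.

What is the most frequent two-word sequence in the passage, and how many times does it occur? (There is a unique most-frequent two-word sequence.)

Bigram frequencies (highest first):
  table table: 8
  table wood: 5
  house table: 4
  table field: 3
  field table: 3
  table house: 3
  … (19 more, each ≤ 3)

"table table", 8 times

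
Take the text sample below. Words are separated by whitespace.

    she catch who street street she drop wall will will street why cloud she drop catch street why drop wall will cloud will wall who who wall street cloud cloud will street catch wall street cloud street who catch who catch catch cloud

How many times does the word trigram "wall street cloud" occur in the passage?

Scanning the 41 overlapping trigram windows for "wall street cloud":
  position 27–29: wall street cloud
  position 34–36: wall street cloud

2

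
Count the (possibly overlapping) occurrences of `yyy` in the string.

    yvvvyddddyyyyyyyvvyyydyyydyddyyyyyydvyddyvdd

11

Sliding a length-3 window over the 44 characters (42 positions):
  position 10–12: yyy
  position 11–13: yyy
  position 12–14: yyy
  position 13–15: yyy
  position 14–16: yyy
  position 19–21: yyy
  position 23–25: yyy
  position 30–32: yyy
  position 31–33: yyy
  position 32–34: yyy
  … (1 more)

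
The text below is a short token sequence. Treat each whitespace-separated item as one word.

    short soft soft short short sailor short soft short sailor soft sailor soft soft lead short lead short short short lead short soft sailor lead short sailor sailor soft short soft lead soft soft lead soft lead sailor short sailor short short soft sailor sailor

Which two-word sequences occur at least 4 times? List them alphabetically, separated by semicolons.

Bigram counts meeting the condition (at least 4 times):
  lead short: 4
  short sailor: 4
  short short: 4
  short soft: 5
  soft lead: 4

lead short; short sailor; short short; short soft; soft lead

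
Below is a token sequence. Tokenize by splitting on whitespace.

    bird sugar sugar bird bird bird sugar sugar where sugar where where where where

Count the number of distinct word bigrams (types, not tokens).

14 tokens → 13 bigram windows in total.
Repeated bigrams (each contributes count−1 duplicates):
  where where: 3
  bird bird: 2
  bird sugar: 2
  sugar sugar: 2
  sugar where: 2
6 duplicate windows → 13 − 6 = 7 distinct.

7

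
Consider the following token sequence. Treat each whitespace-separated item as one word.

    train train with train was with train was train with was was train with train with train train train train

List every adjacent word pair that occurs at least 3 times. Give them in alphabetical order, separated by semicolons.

Bigram counts meeting the condition (at least 3 times):
  train train: 4
  train with: 4
  with train: 4

train train; train with; with train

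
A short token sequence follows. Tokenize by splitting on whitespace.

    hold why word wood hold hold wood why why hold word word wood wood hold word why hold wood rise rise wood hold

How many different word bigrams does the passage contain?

23 tokens → 22 bigram windows in total.
Repeated bigrams (each contributes count−1 duplicates):
  wood hold: 3
  hold wood: 2
  hold word: 2
  why hold: 2
  word wood: 2
6 duplicate windows → 22 − 6 = 16 distinct.

16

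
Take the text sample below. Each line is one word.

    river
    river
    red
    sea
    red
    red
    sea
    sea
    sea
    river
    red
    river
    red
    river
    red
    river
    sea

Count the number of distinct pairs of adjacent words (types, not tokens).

9

17 tokens → 16 bigram windows in total.
Repeated bigrams (each contributes count−1 duplicates):
  river red: 4
  red river: 3
  red sea: 2
  sea sea: 2
7 duplicate windows → 16 − 7 = 9 distinct.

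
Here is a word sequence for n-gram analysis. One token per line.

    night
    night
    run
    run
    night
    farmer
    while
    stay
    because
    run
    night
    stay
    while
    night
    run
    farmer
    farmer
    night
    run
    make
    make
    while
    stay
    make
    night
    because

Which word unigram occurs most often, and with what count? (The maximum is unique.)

"night", 7 times

Unigram frequencies (highest first):
  night: 7
  run: 5
  farmer: 3
  while: 3
  stay: 3
  make: 3
  … (1 more, each ≤ 2)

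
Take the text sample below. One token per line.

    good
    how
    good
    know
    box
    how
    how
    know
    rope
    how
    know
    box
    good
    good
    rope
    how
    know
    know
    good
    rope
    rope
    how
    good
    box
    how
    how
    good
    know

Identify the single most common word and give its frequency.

"how", 8 times

Unigram frequencies (highest first):
  how: 8
  good: 7
  know: 6
  rope: 4
  box: 3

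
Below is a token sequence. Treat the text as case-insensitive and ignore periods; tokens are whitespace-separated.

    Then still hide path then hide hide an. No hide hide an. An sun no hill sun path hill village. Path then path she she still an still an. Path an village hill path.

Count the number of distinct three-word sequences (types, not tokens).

31

34 tokens → 32 trigram windows in total.
Repeated trigrams (each contributes count−1 duplicates):
  hide hide an: 2
1 duplicate windows → 32 − 1 = 31 distinct.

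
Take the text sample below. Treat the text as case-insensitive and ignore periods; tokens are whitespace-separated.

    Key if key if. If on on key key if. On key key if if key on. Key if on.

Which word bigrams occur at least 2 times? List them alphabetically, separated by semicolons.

Bigram counts meeting the condition (at least 2 times):
  if if: 2
  if key: 2
  if on: 3
  key if: 5
  key key: 2
  on key: 3

if if; if key; if on; key if; key key; on key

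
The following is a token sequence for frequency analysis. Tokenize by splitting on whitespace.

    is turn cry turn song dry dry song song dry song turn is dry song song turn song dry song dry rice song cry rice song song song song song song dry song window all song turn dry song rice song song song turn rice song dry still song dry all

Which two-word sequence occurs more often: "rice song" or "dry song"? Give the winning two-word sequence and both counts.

"rice song": 4 occurrences
"dry song": 6 occurrences

"dry song" (6 vs 4)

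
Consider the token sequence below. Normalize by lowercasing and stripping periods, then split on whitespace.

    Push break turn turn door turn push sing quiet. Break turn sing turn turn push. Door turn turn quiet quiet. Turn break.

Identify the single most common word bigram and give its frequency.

Bigram frequencies (highest first):
  turn turn: 3
  break turn: 2
  door turn: 2
  turn push: 2
  push break: 1
  turn door: 1
  … (10 more, each ≤ 1)

"turn turn", 3 times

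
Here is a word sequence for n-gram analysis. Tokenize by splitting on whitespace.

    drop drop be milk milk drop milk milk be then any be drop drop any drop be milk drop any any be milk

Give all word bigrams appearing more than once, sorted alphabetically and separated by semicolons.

Bigram counts meeting the condition (more than once):
  any be: 2
  be milk: 3
  drop any: 2
  drop be: 2
  drop drop: 2
  milk drop: 2
  milk milk: 2

any be; be milk; drop any; drop be; drop drop; milk drop; milk milk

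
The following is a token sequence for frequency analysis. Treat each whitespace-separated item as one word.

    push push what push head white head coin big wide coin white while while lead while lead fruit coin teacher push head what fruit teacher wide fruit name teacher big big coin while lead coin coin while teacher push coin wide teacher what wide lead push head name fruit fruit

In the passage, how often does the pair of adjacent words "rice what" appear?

0

Scanning the 49 overlapping bigram windows for "rice what":
  (none found)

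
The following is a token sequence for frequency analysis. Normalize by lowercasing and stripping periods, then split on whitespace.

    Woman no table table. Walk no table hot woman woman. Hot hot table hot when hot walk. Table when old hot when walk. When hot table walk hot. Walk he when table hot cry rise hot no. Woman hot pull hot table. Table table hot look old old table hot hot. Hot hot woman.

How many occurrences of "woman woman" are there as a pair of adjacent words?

1

Scanning the 53 overlapping bigram windows for "woman woman":
  position 9–10: woman woman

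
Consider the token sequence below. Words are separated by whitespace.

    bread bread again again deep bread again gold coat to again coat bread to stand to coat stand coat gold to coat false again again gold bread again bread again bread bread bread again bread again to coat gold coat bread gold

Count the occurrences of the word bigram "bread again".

Scanning the 41 overlapping bigram windows for "bread again":
  position 2–3: bread again
  position 6–7: bread again
  position 27–28: bread again
  position 29–30: bread again
  position 33–34: bread again
  position 35–36: bread again

6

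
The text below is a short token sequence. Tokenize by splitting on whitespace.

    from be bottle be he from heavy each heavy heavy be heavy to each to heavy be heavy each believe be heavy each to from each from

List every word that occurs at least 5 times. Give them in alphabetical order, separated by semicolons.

Unigram counts meeting the condition (at least 5 times):
  be: 5
  each: 5
  heavy: 7

be; each; heavy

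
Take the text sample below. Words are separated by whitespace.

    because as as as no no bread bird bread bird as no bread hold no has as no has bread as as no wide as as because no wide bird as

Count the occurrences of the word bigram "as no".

Scanning the 30 overlapping bigram windows for "as no":
  position 4–5: as no
  position 11–12: as no
  position 17–18: as no
  position 22–23: as no

4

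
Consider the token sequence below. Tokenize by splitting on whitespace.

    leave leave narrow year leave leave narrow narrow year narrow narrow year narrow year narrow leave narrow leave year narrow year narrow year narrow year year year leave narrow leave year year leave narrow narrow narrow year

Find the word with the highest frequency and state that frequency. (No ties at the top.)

Unigram frequencies (highest first):
  narrow: 15
  year: 13
  leave: 9

"narrow", 15 times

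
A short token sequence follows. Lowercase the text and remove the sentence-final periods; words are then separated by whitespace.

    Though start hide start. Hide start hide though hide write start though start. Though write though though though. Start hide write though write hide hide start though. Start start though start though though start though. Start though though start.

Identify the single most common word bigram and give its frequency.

"though start", 8 times

Bigram frequencies (highest first):
  though start: 8
  start though: 7
  start hide: 4
  though though: 4
  hide start: 3
  hide write: 2
  … (8 more, each ≤ 2)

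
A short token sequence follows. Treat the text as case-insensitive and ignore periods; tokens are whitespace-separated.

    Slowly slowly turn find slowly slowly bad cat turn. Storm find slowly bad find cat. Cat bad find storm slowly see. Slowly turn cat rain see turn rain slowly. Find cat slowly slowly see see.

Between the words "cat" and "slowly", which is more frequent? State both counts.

"slowly" (10 vs 5)

"cat": 5 occurrences
"slowly": 10 occurrences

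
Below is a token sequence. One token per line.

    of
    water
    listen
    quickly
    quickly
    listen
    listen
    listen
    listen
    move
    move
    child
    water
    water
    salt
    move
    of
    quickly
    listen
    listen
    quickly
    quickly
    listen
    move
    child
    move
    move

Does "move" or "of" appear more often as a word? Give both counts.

"move": 6 occurrences
"of": 2 occurrences

"move" (6 vs 2)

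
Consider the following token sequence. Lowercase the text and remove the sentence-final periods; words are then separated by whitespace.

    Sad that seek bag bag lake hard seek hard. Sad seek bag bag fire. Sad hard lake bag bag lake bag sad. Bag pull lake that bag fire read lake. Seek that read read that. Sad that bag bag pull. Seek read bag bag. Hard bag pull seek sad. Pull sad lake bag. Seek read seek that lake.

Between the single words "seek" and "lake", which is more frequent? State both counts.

"seek": 8 occurrences
"lake": 7 occurrences

"seek" (8 vs 7)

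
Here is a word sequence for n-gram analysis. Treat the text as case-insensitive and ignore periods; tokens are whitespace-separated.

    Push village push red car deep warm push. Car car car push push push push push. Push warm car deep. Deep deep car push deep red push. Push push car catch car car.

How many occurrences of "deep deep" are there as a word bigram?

2

Scanning the 32 overlapping bigram windows for "deep deep":
  position 20–21: deep deep
  position 21–22: deep deep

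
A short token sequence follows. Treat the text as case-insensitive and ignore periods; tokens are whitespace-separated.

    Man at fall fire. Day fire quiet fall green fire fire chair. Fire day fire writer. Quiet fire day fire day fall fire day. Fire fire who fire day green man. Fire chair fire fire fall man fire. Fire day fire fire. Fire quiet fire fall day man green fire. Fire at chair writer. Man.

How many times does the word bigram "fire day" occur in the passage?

7

Scanning the 54 overlapping bigram windows for "fire day":
  position 4–5: fire day
  position 13–14: fire day
  position 18–19: fire day
  position 20–21: fire day
  position 23–24: fire day
  position 28–29: fire day
  position 39–40: fire day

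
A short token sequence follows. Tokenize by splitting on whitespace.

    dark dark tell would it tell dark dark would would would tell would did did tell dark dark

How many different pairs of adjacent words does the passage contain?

12

18 tokens → 17 bigram windows in total.
Repeated bigrams (each contributes count−1 duplicates):
  dark dark: 3
  tell dark: 2
  tell would: 2
  would would: 2
5 duplicate windows → 17 − 5 = 12 distinct.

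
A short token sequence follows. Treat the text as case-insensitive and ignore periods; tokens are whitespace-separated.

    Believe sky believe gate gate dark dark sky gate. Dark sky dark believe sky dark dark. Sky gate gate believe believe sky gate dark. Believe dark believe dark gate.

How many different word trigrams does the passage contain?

29 tokens → 27 trigram windows in total.
Repeated trigrams (each contributes count−1 duplicates):
  dark believe dark: 2
  dark dark sky: 2
  dark sky gate: 2
  sky gate dark: 2
4 duplicate windows → 27 − 4 = 23 distinct.

23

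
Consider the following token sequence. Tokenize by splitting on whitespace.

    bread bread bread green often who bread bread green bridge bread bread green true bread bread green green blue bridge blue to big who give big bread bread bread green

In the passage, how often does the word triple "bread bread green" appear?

Scanning the 28 overlapping trigram windows for "bread bread green":
  position 2–4: bread bread green
  position 7–9: bread bread green
  position 11–13: bread bread green
  position 15–17: bread bread green
  position 28–30: bread bread green

5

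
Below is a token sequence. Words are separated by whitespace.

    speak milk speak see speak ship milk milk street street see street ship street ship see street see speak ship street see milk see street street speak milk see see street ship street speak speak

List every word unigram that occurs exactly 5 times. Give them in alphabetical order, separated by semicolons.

milk; ship

Unigram counts meeting the condition (exactly 5 times):
  milk: 5
  ship: 5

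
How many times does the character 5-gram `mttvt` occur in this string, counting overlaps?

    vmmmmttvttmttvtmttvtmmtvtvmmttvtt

4

Sliding a length-5 window over the 33 characters (29 positions):
  position 5–9: mttvt
  position 11–15: mttvt
  position 16–20: mttvt
  position 28–32: mttvt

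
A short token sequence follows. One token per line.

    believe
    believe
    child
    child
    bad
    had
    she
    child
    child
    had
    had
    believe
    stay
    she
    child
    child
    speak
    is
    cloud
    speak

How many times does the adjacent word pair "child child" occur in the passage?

3

Scanning the 19 overlapping bigram windows for "child child":
  position 3–4: child child
  position 8–9: child child
  position 15–16: child child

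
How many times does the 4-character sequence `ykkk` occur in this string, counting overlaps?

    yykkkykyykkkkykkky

3

Sliding a length-4 window over the 18 characters (15 positions):
  position 2–5: ykkk
  position 9–12: ykkk
  position 14–17: ykkk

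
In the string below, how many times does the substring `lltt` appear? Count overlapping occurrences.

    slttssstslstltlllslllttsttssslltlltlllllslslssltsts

Sliding a length-4 window over the 51 characters (48 positions):
  position 20–23: lltt

1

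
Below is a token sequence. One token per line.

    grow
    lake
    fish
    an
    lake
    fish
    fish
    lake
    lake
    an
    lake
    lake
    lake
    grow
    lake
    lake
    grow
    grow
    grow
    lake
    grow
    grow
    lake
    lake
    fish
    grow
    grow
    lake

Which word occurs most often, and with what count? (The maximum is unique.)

Unigram frequencies (highest first):
  lake: 13
  grow: 9
  fish: 4
  an: 2

"lake", 13 times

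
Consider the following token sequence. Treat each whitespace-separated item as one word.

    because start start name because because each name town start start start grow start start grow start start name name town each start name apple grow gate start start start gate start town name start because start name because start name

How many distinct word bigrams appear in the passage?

41 tokens → 40 bigram windows in total.
Repeated bigrams (each contributes count−1 duplicates):
  start start: 7
  start name: 5
  because start: 3
  gate start: 2
  grow start: 2
  name because: 2
  name town: 2
  start grow: 2
17 duplicate windows → 40 − 17 = 23 distinct.

23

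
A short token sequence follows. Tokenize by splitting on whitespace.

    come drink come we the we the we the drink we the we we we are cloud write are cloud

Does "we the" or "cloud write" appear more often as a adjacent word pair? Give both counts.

"we the" (4 vs 1)

"we the": 4 occurrences
"cloud write": 1 occurrence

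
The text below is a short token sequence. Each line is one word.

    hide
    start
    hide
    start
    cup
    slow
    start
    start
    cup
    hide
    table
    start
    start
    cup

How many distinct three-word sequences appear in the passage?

11

14 tokens → 12 trigram windows in total.
Repeated trigrams (each contributes count−1 duplicates):
  start start cup: 2
1 duplicate windows → 12 − 1 = 11 distinct.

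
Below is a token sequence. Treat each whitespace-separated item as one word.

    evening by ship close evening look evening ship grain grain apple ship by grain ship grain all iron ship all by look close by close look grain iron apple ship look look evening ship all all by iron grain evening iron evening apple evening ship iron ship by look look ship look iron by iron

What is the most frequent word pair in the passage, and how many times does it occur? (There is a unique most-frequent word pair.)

Bigram frequencies (highest first):
  evening ship: 3
  look evening: 2
  ship grain: 2
  apple ship: 2
  ship by: 2
  iron ship: 2
  … (35 more, each ≤ 2)

"evening ship", 3 times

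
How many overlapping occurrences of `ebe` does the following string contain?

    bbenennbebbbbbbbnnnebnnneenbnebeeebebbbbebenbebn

3

Sliding a length-3 window over the 48 characters (46 positions):
  position 30–32: ebe
  position 34–36: ebe
  position 41–43: ebe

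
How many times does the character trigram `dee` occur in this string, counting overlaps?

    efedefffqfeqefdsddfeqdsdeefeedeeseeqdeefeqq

3

Sliding a length-3 window over the 43 characters (41 positions):
  position 24–26: dee
  position 30–32: dee
  position 37–39: dee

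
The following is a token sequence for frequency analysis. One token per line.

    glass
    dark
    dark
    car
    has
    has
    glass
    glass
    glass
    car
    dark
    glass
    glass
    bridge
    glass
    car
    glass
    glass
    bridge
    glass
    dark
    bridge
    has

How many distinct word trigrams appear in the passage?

19

23 tokens → 21 trigram windows in total.
Repeated trigrams (each contributes count−1 duplicates):
  glass bridge glass: 2
  glass glass bridge: 2
2 duplicate windows → 21 − 2 = 19 distinct.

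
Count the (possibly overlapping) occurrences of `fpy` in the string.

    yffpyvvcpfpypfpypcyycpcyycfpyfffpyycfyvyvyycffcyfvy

5

Sliding a length-3 window over the 51 characters (49 positions):
  position 3–5: fpy
  position 10–12: fpy
  position 14–16: fpy
  position 27–29: fpy
  position 32–34: fpy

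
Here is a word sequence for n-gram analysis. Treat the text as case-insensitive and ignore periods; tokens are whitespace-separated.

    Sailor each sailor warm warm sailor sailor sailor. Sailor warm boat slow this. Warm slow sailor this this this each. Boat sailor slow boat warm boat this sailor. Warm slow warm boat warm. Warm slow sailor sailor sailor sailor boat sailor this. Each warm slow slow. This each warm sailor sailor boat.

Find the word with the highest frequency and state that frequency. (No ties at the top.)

"sailor", 16 times

Unigram frequencies (highest first):
  sailor: 16
  warm: 11
  boat: 7
  slow: 7
  this: 7
  each: 4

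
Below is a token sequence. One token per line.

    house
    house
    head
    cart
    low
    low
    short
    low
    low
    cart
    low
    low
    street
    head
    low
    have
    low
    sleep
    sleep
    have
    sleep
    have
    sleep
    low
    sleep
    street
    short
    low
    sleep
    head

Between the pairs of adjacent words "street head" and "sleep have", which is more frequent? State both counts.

"street head": 1 occurrence
"sleep have": 2 occurrences

"sleep have" (2 vs 1)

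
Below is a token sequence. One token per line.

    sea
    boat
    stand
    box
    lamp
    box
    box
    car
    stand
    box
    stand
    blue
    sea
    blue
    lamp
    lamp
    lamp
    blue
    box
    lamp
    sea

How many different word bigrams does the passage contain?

17

21 tokens → 20 bigram windows in total.
Repeated bigrams (each contributes count−1 duplicates):
  box lamp: 2
  lamp lamp: 2
  stand box: 2
3 duplicate windows → 20 − 3 = 17 distinct.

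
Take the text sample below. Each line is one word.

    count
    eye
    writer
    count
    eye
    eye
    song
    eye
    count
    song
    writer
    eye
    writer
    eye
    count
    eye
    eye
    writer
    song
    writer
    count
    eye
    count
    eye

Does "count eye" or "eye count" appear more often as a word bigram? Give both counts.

"count eye": 5 occurrences
"eye count": 3 occurrences

"count eye" (5 vs 3)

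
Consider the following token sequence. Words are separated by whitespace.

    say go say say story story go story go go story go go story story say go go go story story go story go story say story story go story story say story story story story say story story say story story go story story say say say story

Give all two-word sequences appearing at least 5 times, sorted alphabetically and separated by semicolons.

go story; say story; story go; story say; story story

Bigram counts meeting the condition (at least 5 times):
  go story: 8
  say story: 6
  story go: 7
  story say: 6
  story story: 11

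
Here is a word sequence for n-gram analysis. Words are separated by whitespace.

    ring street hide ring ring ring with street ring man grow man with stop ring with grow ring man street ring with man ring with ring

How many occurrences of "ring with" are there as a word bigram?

Scanning the 25 overlapping bigram windows for "ring with":
  position 6–7: ring with
  position 15–16: ring with
  position 21–22: ring with
  position 24–25: ring with

4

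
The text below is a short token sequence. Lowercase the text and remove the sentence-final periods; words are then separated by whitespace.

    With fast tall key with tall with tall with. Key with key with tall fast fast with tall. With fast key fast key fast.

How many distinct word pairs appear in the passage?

12

24 tokens → 23 bigram windows in total.
Repeated bigrams (each contributes count−1 duplicates):
  with tall: 4
  key with: 3
  tall with: 3
  fast key: 2
  key fast: 2
  with fast: 2
  with key: 2
11 duplicate windows → 23 − 11 = 12 distinct.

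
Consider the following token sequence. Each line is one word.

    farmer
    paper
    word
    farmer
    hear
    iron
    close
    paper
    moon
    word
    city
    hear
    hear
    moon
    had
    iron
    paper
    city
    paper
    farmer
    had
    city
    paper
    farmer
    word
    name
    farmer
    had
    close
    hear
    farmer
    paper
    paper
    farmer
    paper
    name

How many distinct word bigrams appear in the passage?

36 tokens → 35 bigram windows in total.
Repeated bigrams (each contributes count−1 duplicates):
  farmer paper: 3
  paper farmer: 3
  city paper: 2
  farmer had: 2
6 duplicate windows → 35 − 6 = 29 distinct.

29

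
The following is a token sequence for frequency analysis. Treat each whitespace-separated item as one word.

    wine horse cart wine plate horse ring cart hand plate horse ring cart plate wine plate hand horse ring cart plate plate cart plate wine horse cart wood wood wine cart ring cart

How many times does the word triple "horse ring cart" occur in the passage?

Scanning the 31 overlapping trigram windows for "horse ring cart":
  position 6–8: horse ring cart
  position 11–13: horse ring cart
  position 18–20: horse ring cart

3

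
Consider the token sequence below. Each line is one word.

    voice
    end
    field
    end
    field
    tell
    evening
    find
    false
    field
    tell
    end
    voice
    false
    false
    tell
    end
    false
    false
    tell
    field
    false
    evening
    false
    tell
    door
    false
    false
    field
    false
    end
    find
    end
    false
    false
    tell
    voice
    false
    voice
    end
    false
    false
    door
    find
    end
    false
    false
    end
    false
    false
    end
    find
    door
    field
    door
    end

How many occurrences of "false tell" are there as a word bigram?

Scanning the 55 overlapping bigram windows for "false tell":
  position 15–16: false tell
  position 19–20: false tell
  position 24–25: false tell
  position 35–36: false tell

4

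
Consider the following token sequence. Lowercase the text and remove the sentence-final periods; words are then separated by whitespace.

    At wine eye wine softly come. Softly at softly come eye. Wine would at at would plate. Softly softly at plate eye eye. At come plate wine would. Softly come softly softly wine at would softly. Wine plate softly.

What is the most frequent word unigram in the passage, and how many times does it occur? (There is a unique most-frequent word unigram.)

Unigram frequencies (highest first):
  softly: 10
  at: 7
  wine: 6
  eye: 4
  come: 4
  would: 4
  … (1 more, each ≤ 4)

"softly", 10 times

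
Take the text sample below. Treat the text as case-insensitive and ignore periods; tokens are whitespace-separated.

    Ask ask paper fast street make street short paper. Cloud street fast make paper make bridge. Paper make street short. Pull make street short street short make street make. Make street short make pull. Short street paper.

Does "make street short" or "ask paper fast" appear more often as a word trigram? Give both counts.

"make street short": 4 occurrences
"ask paper fast": 1 occurrence

"make street short" (4 vs 1)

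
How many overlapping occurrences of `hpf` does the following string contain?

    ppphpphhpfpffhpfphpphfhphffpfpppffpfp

2

Sliding a length-3 window over the 37 characters (35 positions):
  position 8–10: hpf
  position 14–16: hpf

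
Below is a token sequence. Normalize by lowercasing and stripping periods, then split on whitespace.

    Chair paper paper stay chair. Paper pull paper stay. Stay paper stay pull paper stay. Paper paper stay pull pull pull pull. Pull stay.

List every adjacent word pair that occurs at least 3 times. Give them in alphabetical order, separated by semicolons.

Bigram counts meeting the condition (at least 3 times):
  paper stay: 5
  pull pull: 4

paper stay; pull pull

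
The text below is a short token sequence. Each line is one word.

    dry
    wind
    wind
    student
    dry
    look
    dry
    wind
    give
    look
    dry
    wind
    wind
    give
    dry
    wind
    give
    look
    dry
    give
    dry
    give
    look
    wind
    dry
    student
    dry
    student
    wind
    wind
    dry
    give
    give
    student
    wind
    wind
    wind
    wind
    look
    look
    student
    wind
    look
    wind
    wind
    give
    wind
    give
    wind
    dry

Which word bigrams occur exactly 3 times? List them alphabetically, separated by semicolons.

Bigram counts meeting the condition (exactly 3 times):
  dry give: 3
  give look: 3
  look dry: 3
  student wind: 3
  wind dry: 3

dry give; give look; look dry; student wind; wind dry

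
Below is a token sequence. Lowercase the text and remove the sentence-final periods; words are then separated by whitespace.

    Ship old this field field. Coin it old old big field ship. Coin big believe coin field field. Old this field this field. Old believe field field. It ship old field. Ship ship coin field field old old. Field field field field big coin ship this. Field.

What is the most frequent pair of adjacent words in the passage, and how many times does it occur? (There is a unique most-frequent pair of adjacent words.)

Bigram frequencies (highest first):
  field field: 7
  this field: 4
  field old: 3
  ship old: 2
  old this: 2
  old old: 2
  … (22 more, each ≤ 2)

"field field", 7 times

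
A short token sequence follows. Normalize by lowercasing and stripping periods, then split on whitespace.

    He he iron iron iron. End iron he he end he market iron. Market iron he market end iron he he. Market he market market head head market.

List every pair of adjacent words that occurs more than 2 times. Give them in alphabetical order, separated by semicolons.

Bigram counts meeting the condition (more than 2 times):
  he he: 3
  he market: 4
  iron he: 3

he he; he market; iron he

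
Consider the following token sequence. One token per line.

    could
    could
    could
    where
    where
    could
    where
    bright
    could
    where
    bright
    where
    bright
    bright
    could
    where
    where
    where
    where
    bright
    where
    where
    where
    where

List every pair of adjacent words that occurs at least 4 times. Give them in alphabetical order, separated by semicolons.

could where; where bright; where where

Bigram counts meeting the condition (at least 4 times):
  could where: 4
  where bright: 4
  where where: 7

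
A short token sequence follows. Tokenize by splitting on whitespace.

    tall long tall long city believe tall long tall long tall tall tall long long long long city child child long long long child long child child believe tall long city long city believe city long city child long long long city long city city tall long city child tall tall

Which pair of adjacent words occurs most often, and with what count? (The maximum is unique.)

"long city", 8 times

Bigram frequencies (highest first):
  long city: 8
  tall long: 7
  long long: 7
  long tall: 3
  tall tall: 3
  city child: 3
  … (11 more, each ≤ 3)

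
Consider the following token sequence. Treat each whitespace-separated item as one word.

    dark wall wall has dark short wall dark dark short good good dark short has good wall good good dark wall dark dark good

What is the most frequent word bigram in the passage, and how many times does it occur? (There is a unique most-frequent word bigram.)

Bigram frequencies (highest first):
  dark short: 3
  dark wall: 2
  wall dark: 2
  dark dark: 2
  good good: 2
  good dark: 2
  … (10 more, each ≤ 1)

"dark short", 3 times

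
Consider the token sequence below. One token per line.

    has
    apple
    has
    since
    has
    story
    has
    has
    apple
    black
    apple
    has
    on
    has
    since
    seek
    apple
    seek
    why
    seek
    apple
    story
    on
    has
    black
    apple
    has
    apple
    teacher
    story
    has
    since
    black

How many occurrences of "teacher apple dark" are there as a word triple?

Scanning the 31 overlapping trigram windows for "teacher apple dark":
  (none found)

0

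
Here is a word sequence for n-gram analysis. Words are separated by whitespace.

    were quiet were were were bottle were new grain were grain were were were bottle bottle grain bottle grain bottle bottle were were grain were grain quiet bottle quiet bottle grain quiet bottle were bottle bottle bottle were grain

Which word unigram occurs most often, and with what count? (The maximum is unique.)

Unigram frequencies (highest first):
  were: 14
  bottle: 12
  grain: 8
  quiet: 4
  new: 1

"were", 14 times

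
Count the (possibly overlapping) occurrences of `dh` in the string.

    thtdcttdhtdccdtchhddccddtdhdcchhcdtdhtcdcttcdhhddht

Sliding a length-2 window over the 51 characters (50 positions):
  position 8–9: dh
  position 26–27: dh
  position 36–37: dh
  position 45–46: dh
  position 49–50: dh

5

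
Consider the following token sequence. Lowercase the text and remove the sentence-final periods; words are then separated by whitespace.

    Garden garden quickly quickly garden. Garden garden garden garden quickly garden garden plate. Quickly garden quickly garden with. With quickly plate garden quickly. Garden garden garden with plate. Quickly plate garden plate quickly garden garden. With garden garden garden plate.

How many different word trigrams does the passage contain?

40 tokens → 38 trigram windows in total.
Repeated trigrams (each contributes count−1 duplicates):
  garden garden garden: 5
  quickly garden garden: 4
  garden quickly garden: 3
  garden garden plate: 2
  garden garden quickly: 2
  garden garden with: 2
  garden plate quickly: 2
  plate quickly garden: 2
  … (1 more repeated)
15 duplicate windows → 38 − 15 = 23 distinct.

23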